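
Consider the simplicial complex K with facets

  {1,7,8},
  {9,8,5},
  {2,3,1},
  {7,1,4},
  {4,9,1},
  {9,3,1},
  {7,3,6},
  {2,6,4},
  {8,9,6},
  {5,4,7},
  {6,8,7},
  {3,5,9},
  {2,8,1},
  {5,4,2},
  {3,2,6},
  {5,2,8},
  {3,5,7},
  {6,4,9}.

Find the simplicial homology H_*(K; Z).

H_0 ≅ Z,  H_1 ≅ Z^2,  H_2 ≅ Z.

We work with the vertex ordering 1 < 2 < 3 < 4 < 5 < 6 < 7 < 8 < 9. The simplices of K, each written with vertices in increasing order, are:

  0-simplices (9): [1], [2], [3], [4], [5], [6], [7], [8], [9]
  1-simplices (27): (27 of them)
  2-simplices (18): [1,2,3], [1,2,8], [1,3,9], [1,4,7], [1,4,9], [1,7,8], [2,3,6], [2,4,5], [2,4,6], [2,5,8], [3,5,7], [3,5,9], [3,6,7], [4,5,7], [4,6,9], [5,8,9], [6,7,8], [6,8,9]

so the chain groups are C_0 ≅ Z^9, C_1 ≅ Z^27, C_2 ≅ Z^18.

∂_1: C_1 → C_0 maps an edge to its endpoints' difference, ∂[p,q] = q − p. For instance
  ∂[3,7] = [7] − [3].
The 9×27 boundary matrix has rank 8 and Smith normal form diag(1,1,1,1,1,1,1,1).

Boundary ∂_2: C_2 → C_1 acts by ∂[p,q,r] = [q,r] − [p,r] + [p,q]. For instance
  ∂[2,5,8] = [5,8] − [2,8] + [2,5],
  ∂[1,4,9] = [4,9] − [1,9] + [1,4].
This gives a 27×18 integer matrix of rank 17; reducing to Smith normal form yields diagonal entries (1,1,1,1,1,1,1,1,1,1,1,1,1,1,1,1,1).

Computing H_k = (kernel of ∂_k) / (image of ∂_{k+1}):

  H_0: rank C_0 − rank ∂_1 = 9 − 8 = 1, and the invariant factors of ∂_1 are all 1, so H_0 ≅ Z.
  H_1: rank ker ∂_1 − rank ∂_2 = (27 − 8) − 17 = 2, and the invariant factors of ∂_2 are all 1, so H_1 ≅ Z^2.
  H_2: rank ker ∂_2 − rank ∂_3 = (18 − 17) − 0 = 1, and there is no ∂_3, so H_2 ≅ Z.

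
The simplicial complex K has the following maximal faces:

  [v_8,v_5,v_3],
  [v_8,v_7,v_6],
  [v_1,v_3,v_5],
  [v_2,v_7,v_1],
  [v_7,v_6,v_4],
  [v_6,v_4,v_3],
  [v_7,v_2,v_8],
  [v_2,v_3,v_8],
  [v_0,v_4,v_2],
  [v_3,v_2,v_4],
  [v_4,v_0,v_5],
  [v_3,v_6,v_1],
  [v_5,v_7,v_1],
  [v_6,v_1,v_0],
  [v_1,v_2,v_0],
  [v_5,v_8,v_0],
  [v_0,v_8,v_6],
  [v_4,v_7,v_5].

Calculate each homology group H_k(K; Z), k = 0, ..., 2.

H_0 ≅ Z,  H_1 ≅ Z^2,  H_2 ≅ Z.

We work with the vertex ordering v_0 < v_1 < v_2 < v_3 < v_4 < v_5 < v_6 < v_7 < v_8. The simplices of K, each written with vertices in increasing order, are:

  0-simplices (9): [v_0], [v_1], [v_2], [v_3], [v_4], [v_5], [v_6], [v_7], [v_8]
  1-simplices (27): (27 of them)
  2-simplices (18): (18 of them)

so the chain groups are C_0 ≅ Z^9, C_1 ≅ Z^27, C_2 ≅ Z^18.

The boundary map ∂_1: C_1 → C_0 maps an edge to its endpoints' difference, ∂[p,q] = q − p.
As a 9×27 matrix over Z this has rank 8, with invariant factors (1,1,1,1,1,1,1,1).

∂_2: C_2 → C_1 acts by ∂[p,q,r] = [q,r] − [p,r] + [p,q]. For instance
  ∂[v_4,v_5,v_7] = [v_5,v_7] − [v_4,v_7] + [v_4,v_5],
  ∂[v_1,v_5,v_7] = [v_5,v_7] − [v_1,v_7] + [v_1,v_5].
The 27×18 boundary matrix has rank 17 and Smith normal form diag(1,1,1,1,1,1,1,1,1,1,1,1,1,1,1,1,1).

From H_k ≅ ker(∂_k) / im(∂_{k+1}) we obtain:

  H_0: rank C_0 − rank ∂_1 = 9 − 8 = 1, and the invariant factors of ∂_1 are all 1, so H_0 = Z.
  H_1: rank ker ∂_1 − rank ∂_2 = (27 − 8) − 17 = 2, and the invariant factors of ∂_2 are all 1, so H_1 = Z^2.
  H_2: rank ker ∂_2 − rank ∂_3 = (18 − 17) − 0 = 1, and there is no ∂_3, so H_2 = Z.

As a check, the Euler characteristic is 9 − 27 + 18 = 0, which agrees with 1 − 2 + 1 = 0.
(K is a triangulation of the torus T^2.)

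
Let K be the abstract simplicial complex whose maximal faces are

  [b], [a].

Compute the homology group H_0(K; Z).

H_0 ≅ Z^2.

Take the total order a < b on the vertex set. Then K (dimension 0) consists of the simplices:

  0-simplices (2): a, b

Hence C_0 ≅ Z^2.

From H_k ≅ ker(∂_k) / im(∂_{k+1}) we obtain:

  H_0: rank C_0 − rank ∂_1 = 2 − 0 = 2, and there is no ∂_1, so H_0 ≅ Z^2.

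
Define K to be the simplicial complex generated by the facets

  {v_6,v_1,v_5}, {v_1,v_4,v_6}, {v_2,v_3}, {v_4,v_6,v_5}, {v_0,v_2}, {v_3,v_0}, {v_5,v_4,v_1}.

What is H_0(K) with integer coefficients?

Order the vertices as v_0 < v_1 < v_2 < v_3 < v_4 < v_5 < v_6. Listing each simplex with vertices in this order, K has dimension 2 with simplices:

  0-simplices (7): [v_0], [v_1], [v_2], [v_3], [v_4], [v_5], [v_6]
  1-simplices (9): [v_0,v_2], [v_0,v_3], [v_1,v_4], [v_1,v_5], [v_1,v_6], [v_2,v_3], [v_4,v_5], [v_4,v_6], [v_5,v_6]
  2-simplices (4): [v_1,v_4,v_5], [v_1,v_4,v_6], [v_1,v_5,v_6], [v_4,v_5,v_6]

Hence C_0 ≅ Z^7, C_1 ≅ Z^9, C_2 ≅ Z^4.

The boundary map ∂_1: C_1 → C_0 maps an edge to its endpoints' difference, ∂[p,q] = q − p. For instance
  ∂[v_1,v_4] = [v_4] − [v_1].
The resulting 7×9 matrix has rank 5, and its Smith normal form has invariant factors (1,1,1,1,1).

∂_2: C_2 → C_1 sends each 2-simplex [p,q,r] to [q,r] − [p,r] + [p,q]. For instance
  ∂[v_4,v_5,v_6] = [v_5,v_6] − [v_4,v_6] + [v_4,v_5],
  ∂[v_1,v_5,v_6] = [v_5,v_6] − [v_1,v_6] + [v_1,v_5].
This gives a 9×4 integer matrix of rank 3; reducing to Smith normal form yields diagonal entries (1,1,1).

Reading off H_k = ker ∂_k / im ∂_{k+1}:

  H_0: rank C_0 − rank ∂_1 = 7 − 5 = 2, and the invariant factors of ∂_1 are all 1, so H_0 = Z^2.

(K is a triangulation of the disjoint union of the circle S^1 and the 2-sphere S^2.)

H_0 ≅ Z^2.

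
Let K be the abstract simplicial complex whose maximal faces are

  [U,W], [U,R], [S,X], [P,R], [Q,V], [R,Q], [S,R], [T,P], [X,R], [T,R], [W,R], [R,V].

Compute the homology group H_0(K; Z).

H_0 = Z.

Take the total order P < Q < R < S < T < U < V < W < X on the vertex set. Then K (dimension 1) consists of the simplices:

  0-simplices (9): P, Q, R, S, T, U, V, W, X
  1-simplices (12): PR, PT, QR, QV, RS, RT, RU, RV, RW, RX, SX, UW

giving chain groups C_0 ≅ Z^9, C_1 ≅ Z^12.

∂_1: C_1 → C_0 sends each edge [p,q] (with p < q) to q − p. For instance
  ∂RT = T − R.
The resulting 9×12 matrix has rank 8, and its Smith normal form has invariant factors (1,1,1,1,1,1,1,1).

Reading off H_k = ker ∂_k / im ∂_{k+1}:

  H_0: rank C_0 − rank ∂_1 = 9 − 8 = 1, and the invariant factors of ∂_1 are all 1, so H_0 ≅ Z.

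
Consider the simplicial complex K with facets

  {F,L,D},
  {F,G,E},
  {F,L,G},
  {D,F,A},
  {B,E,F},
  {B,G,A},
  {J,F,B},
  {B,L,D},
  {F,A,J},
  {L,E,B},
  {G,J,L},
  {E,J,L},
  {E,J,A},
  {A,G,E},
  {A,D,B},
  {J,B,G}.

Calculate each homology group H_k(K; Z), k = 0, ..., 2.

H_0 ≅ Z,  H_1 ≅ Z^2,  H_2 ≅ Z.

We work with the vertex ordering A < B < D < E < F < G < J < L. The simplices of K, each written with vertices in increasing order, are:

  0-simplices (8): A, B, D, E, F, G, J, L
  1-simplices (24): AB, AD, AE, AF, AG, AJ, BD, BE, BF, BG, BJ, BL, DF, DL, EF, EG, EJ, EL, FG, FJ, FL, GJ, GL, JL
  2-simplices (16): ABD, ABG, ADF, AEG, AEJ, AFJ, BDL, BEF, BEL, BFJ, BGJ, DFL, EFG, EJL, FGL, GJL

giving chain groups C_0 ≅ Z^8, C_1 ≅ Z^24, C_2 ≅ Z^16.

Boundary ∂_1: C_1 → C_0 sends each edge [p,q] (with p < q) to q − p. For instance
  ∂FL = L − F.
The 8×24 boundary matrix has rank 7 and Smith normal form diag(1,1,1,1,1,1,1).

The boundary map ∂_2: C_2 → C_1 sends each 2-simplex [p,q,r] to [q,r] − [p,r] + [p,q]. For instance
  ∂BDL = DL − BL + BD,
  ∂BEL = EL − BL + BE.
As a 24×16 matrix over Z this has rank 15, with invariant factors (1,1,1,1,1,1,1,1,1,1,1,1,1,1,1).

Computing H_k = (kernel of ∂_k) / (image of ∂_{k+1}):

  H_0: rank C_0 − rank ∂_1 = 8 − 7 = 1, and the invariant factors of ∂_1 are all 1, so H_0 = Z.
  H_1: rank ker ∂_1 − rank ∂_2 = (24 − 7) − 15 = 2, and the invariant factors of ∂_2 are all 1, so H_1 = Z^2.
  H_2: rank ker ∂_2 − rank ∂_3 = (16 − 15) − 0 = 1, and there is no ∂_3, so H_2 = Z.

(K is a triangulation of the torus T^2.)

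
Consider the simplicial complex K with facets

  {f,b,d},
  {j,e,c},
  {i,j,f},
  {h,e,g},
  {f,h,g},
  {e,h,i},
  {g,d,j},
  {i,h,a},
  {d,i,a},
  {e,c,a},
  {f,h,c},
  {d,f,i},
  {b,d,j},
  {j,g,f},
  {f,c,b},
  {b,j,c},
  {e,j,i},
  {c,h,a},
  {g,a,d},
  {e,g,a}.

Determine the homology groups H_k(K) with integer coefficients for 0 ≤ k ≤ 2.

Take the total order a < b < c < d < e < f < g < h < i < j on the vertex set. Then K (dimension 2) consists of the simplices:

  0-simplices (10): a, b, c, d, e, f, g, h, i, j
  1-simplices (30): ac, ad, ae, ag, ah, ai, bc, bd, bf, bj, ce, cf, ch, cj, df, dg, di, dj, eg, eh, ei, ej, fg, fh, fi, fj, gh, gj, hi, ij
  2-simplices (20): ace, ach, adg, adi, aeg, ahi, bcf, bcj, bdf, bdj, cej, cfh, dfi, dgj, egh, ehi, eij, fgh, fgj, fij

giving chain groups C_0 ≅ Z^10, C_1 ≅ Z^30, C_2 ≅ Z^20.

∂_1: C_1 → C_0 maps an edge to its endpoints' difference, ∂[p,q] = q − p. For instance
  ∂ei = i − e.
This gives a 10×30 integer matrix of rank 9; reducing to Smith normal form yields diagonal entries (1,1,1,1,1,1,1,1,1).

The boundary map ∂_2: C_2 → C_1 acts by ∂[p,q,r] = [q,r] − [p,r] + [p,q]. For instance
  ∂aeg = eg − ag + ae,
  ∂bdf = df − bf + bd.
This gives a 30×20 integer matrix of rank 20; reducing to Smith normal form yields diagonal entries (1,1,1,1,1,1,1,1,1,1,1,1,1,1,1,1,1,1,1,2).

Now H_k = ker ∂_k / im ∂_{k+1}, so:

  H_0: rank C_0 − rank ∂_1 = 10 − 9 = 1, and the invariant factors of ∂_1 are all 1, so H_0 ≅ Z.
  H_1: rank ker ∂_1 − rank ∂_2 = (30 − 9) − 20 = 1, and ∂_2 has invariant factor 2 > 1, so H_1 ≅ Z ⊕ Z/2Z.
  H_2: rank ker ∂_2 − rank ∂_3 = (20 − 20) − 0 = 0, and there is no ∂_3, so H_2 ≅ 0.

(K is a triangulation of the Klein bottle.)

H_0 = Z,  H_1 = Z ⊕ Z/2Z,  H_2 = 0.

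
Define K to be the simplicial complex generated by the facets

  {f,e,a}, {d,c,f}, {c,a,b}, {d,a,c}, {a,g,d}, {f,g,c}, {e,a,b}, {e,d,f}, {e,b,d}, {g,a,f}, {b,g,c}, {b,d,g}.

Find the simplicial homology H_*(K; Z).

We work with the vertex ordering a < b < c < d < e < f < g. The simplices of K, each written with vertices in increasing order, are:

  0-simplices (7): a, b, c, d, e, f, g
  1-simplices (18): ab, ac, ad, ae, af, ag, bc, bd, be, bg, cd, cf, cg, de, df, dg, ef, fg
  2-simplices (12): abc, abe, acd, adg, aef, afg, bcg, bde, bdg, cdf, cfg, def

giving chain groups C_0 ≅ Z^7, C_1 ≅ Z^18, C_2 ≅ Z^12.

The boundary map ∂_1: C_1 → C_0 is given by ∂[p,q] = [q] − [p].
The resulting 7×18 matrix has rank 6, and its Smith normal form has invariant factors (1,1,1,1,1,1).

∂_2: C_2 → C_1 sends each 2-simplex [p,q,r] to [q,r] − [p,r] + [p,q]. For instance
  ∂cfg = fg − cg + cf,
  ∂acd = cd − ad + ac.
As a 18×12 matrix over Z this has rank 12, with invariant factors (1,1,1,1,1,1,1,1,1,1,1,2).

Now H_k = ker ∂_k / im ∂_{k+1}, so:

  H_0: rank C_0 − rank ∂_1 = 7 − 6 = 1, and the invariant factors of ∂_1 are all 1, so H_0 = Z.
  H_1: rank ker ∂_1 − rank ∂_2 = (18 − 6) − 12 = 0, and ∂_2 has invariant factor 2 > 1, so H_1 = Z/2.
  H_2: rank ker ∂_2 − rank ∂_3 = (12 − 12) − 0 = 0, and there is no ∂_3, so H_2 = 0.

H_0 = Z,  H_1 = Z/2,  H_2 = 0.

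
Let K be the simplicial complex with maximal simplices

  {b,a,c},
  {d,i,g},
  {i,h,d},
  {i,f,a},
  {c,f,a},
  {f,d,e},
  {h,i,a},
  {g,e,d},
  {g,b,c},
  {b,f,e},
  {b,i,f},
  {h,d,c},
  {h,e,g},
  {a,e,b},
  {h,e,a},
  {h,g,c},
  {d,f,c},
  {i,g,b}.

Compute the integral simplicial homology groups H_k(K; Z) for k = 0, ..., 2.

H_0 = Z,  H_1 = Z ⊕ Z/2Z,  H_2 = 0.

K has 9 vertices, 27 edges, 18 triangles.
rank ∂_0 = 0, rank ∂_1 = 8 ⇒ b_0 = 9 − 0 − 8 = 1; all invariant factors of ∂_1 are 1 so no torsion. So H_0 ≅ Z.
rank ∂_1 = 8, rank ∂_2 = 18 ⇒ b_1 = 27 − 8 − 18 = 1; ∂_2 has invariant factor(s) [2] giving torsion. So H_1 ≅ Z ⊕ Z/2Z.
rank ∂_2 = 18, rank ∂_3 = 0 ⇒ b_2 = 18 − 18 − 0 = 0. So H_2 ≅ 0.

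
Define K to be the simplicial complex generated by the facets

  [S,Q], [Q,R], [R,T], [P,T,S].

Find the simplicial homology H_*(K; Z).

H_0 ≅ Z,  H_1 ≅ Z,  H_2 = 0.

K has 5 vertices, 6 edges, 1 triangle.
rank ∂_0 = 0, rank ∂_1 = 4 ⇒ b_0 = 5 − 0 − 4 = 1; all invariant factors of ∂_1 are 1 so no torsion. So H_0 ≅ Z.
rank ∂_1 = 4, rank ∂_2 = 1 ⇒ b_1 = 6 − 4 − 1 = 1; all invariant factors of ∂_2 are 1 so no torsion. So H_1 ≅ Z.
rank ∂_2 = 1, rank ∂_3 = 0 ⇒ b_2 = 1 − 1 − 0 = 0. So H_2 ≅ 0.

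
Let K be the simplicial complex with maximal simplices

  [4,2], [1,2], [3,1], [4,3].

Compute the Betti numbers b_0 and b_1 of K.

Fix the vertex order 1 < 2 < 3 < 4 and write every simplex with vertices in increasing order. Then dim K = 1 and the simplices of K are:

  0-simplices (4): [1], [2], [3], [4]
  1-simplices (4): [1,2], [1,3], [2,4], [3,4]

so the chain groups are C_0 ≅ Z^4, C_1 ≅ Z^4.

The boundary map ∂_1: C_1 → C_0 is given by ∂[p,q] = [q] − [p].
The 4×4 boundary matrix has rank 3 and Smith normal form diag(1,1,1).

Reading off H_k = ker ∂_k / im ∂_{k+1}:

  H_0: rank C_0 − rank ∂_1 = 4 − 3 = 1, and the invariant factors of ∂_1 are all 1, so H_0 ≅ Z.
  H_1: rank ker ∂_1 − rank ∂_2 = (4 − 3) − 0 = 1, and there is no ∂_2, so H_1 ≅ Z.

As a check, the Euler characteristic is 4 − 4 = 0, which agrees with 1 − 1 = 0.
(K is a triangulation of the circle S^1.)

Hence the Betti numbers are b_0 = 1, b_1 = 1.

b_0 = 1, b_1 = 1.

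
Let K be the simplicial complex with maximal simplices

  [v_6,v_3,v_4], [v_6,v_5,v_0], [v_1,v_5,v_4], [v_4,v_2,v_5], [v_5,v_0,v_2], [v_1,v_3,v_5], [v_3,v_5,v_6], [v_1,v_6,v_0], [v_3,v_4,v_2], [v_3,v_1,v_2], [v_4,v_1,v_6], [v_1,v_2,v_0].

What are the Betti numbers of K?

Order the vertices as v_0 < v_1 < v_2 < v_3 < v_4 < v_5 < v_6. Listing each simplex with vertices in this order, K has dimension 2 with simplices:

  0-simplices (7): [v_0], [v_1], [v_2], [v_3], [v_4], [v_5], [v_6]
  1-simplices (18): (18 of them)
  2-simplices (12): (12 of them)

so the chain groups are C_0 ≅ Z^7, C_1 ≅ Z^18, C_2 ≅ Z^12.

The boundary map ∂_1: C_1 → C_0 sends each edge [p,q] (with p < q) to q − p.
The resulting 7×18 matrix has rank 6, and its Smith normal form has invariant factors (1,1,1,1,1,1).

The boundary map ∂_2: C_2 → C_1 acts by ∂[p,q,r] = [q,r] − [p,r] + [p,q]. For instance
  ∂[v_0,v_1,v_2] = [v_1,v_2] − [v_0,v_2] + [v_0,v_1],
  ∂[v_1,v_4,v_6] = [v_4,v_6] − [v_1,v_6] + [v_1,v_4].
This gives a 18×12 integer matrix of rank 12; reducing to Smith normal form yields diagonal entries (1,1,1,1,1,1,1,1,1,1,1,2).

Now H_k = ker ∂_k / im ∂_{k+1}, so:

  H_0: rank C_0 − rank ∂_1 = 7 − 6 = 1, and the invariant factors of ∂_1 are all 1, so H_0 ≅ Z.
  H_1: rank ker ∂_1 − rank ∂_2 = (18 − 6) − 12 = 0, and ∂_2 has invariant factor 2 > 1, so H_1 ≅ Z_2.
  H_2: rank ker ∂_2 − rank ∂_3 = (12 − 12) − 0 = 0, and there is no ∂_3, so H_2 ≅ 0.

Hence the Betti numbers are b_0 = 1, b_1 = 0, b_2 = 0.

b_0 = 1, b_1 = 0, b_2 = 0.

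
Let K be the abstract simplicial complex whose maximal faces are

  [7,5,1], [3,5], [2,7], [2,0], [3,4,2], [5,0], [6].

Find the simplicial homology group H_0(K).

K has 8 vertices, 10 edges, 2 triangles.
rank ∂_0 = 0, rank ∂_1 = 6 ⇒ b_0 = 8 − 0 − 6 = 2; all invariant factors of ∂_1 are 1 so no torsion. So H_0 ≅ Z^2.

H_0 = Z^2.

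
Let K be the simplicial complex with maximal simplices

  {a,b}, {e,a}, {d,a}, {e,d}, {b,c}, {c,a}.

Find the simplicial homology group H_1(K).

K has 5 vertices, 6 edges.
rank ∂_1 = 4, rank ∂_2 = 0 ⇒ b_1 = 6 − 4 − 0 = 2. So H_1 ≅ Z^2.

H_1 = Z^2.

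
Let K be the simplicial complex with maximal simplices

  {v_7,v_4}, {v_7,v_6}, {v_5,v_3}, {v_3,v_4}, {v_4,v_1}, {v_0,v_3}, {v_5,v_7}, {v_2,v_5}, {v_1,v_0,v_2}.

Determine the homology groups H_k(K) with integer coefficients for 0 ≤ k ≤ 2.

Fix the vertex order v_0 < v_1 < v_2 < v_3 < v_4 < v_5 < v_6 < v_7 and write every simplex with vertices in increasing order. Then dim K = 2 and the simplices of K are:

  0-simplices (8): [v_0], [v_1], [v_2], [v_3], [v_4], [v_5], [v_6], [v_7]
  1-simplices (11): [v_0,v_1], [v_0,v_2], [v_0,v_3], [v_1,v_2], [v_1,v_4], [v_2,v_5], [v_3,v_4], [v_3,v_5], [v_4,v_7], [v_5,v_7], [v_6,v_7]
  2-simplices (1): [v_0,v_1,v_2]

Hence C_0 ≅ Z^8, C_1 ≅ Z^11, C_2 ≅ Z^1.

∂_1: C_1 → C_0 is given by ∂[p,q] = [q] − [p]. For instance
  ∂[v_3,v_4] = [v_4] − [v_3].
As a 8×11 matrix over Z this has rank 7, with invariant factors (1,1,1,1,1,1,1).

The boundary map ∂_2: C_2 → C_1 maps a triangle to the signed sum of its edges. For instance
  ∂[v_0,v_1,v_2] = [v_1,v_2] − [v_0,v_2] + [v_0,v_1].
The resulting 11×1 matrix has rank 1, and its Smith normal form has invariant factors (1).

Reading off H_k = ker ∂_k / im ∂_{k+1}:

  H_0: rank C_0 − rank ∂_1 = 8 − 7 = 1, and the invariant factors of ∂_1 are all 1, so H_0 ≅ Z.
  H_1: rank ker ∂_1 − rank ∂_2 = (11 − 7) − 1 = 3, and the invariant factors of ∂_2 are all 1, so H_1 ≅ Z^3.
  H_2: rank ker ∂_2 − rank ∂_3 = (1 − 1) − 0 = 0, and there is no ∂_3, so H_2 ≅ 0.

H_0 ≅ Z,  H_1 ≅ Z^3,  H_2 = 0.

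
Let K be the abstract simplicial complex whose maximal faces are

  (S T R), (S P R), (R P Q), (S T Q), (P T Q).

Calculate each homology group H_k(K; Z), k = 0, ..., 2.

We work with the vertex ordering P < Q < R < S < T. The simplices of K, each written with vertices in increasing order, are:

  0-simplices (5): P, Q, R, S, T
  1-simplices (10): PQ, PR, PS, PT, QR, QS, QT, RS, RT, ST
  2-simplices (5): PQR, PQT, PRS, QST, RST

giving chain groups C_0 ≅ Z^5, C_1 ≅ Z^10, C_2 ≅ Z^5.

Boundary ∂_1: C_1 → C_0 is given by ∂[p,q] = [q] − [p]. For instance
  ∂PT = T − P.
The resulting 5×10 matrix has rank 4, and its Smith normal form has invariant factors (1,1,1,1).

Boundary ∂_2: C_2 → C_1 maps a triangle to the signed sum of its edges. For instance
  ∂PQR = QR − PR + PQ,
  ∂PQT = QT − PT + PQ.
As a 10×5 matrix over Z this has rank 5, with invariant factors (1,1,1,1,1).

Now H_k = ker ∂_k / im ∂_{k+1}, so:

  H_0: rank C_0 − rank ∂_1 = 5 − 4 = 1, and the invariant factors of ∂_1 are all 1, so H_0 ≅ Z.
  H_1: rank ker ∂_1 − rank ∂_2 = (10 − 4) − 5 = 1, and the invariant factors of ∂_2 are all 1, so H_1 ≅ Z.
  H_2: rank ker ∂_2 − rank ∂_3 = (5 − 5) − 0 = 0, and there is no ∂_3, so H_2 ≅ 0.

As a check, the Euler characteristic is 5 − 10 + 5 = 0, which agrees with 1 − 1 + 0 = 0.

H_0 = Z,  H_1 = Z,  H_2 = 0.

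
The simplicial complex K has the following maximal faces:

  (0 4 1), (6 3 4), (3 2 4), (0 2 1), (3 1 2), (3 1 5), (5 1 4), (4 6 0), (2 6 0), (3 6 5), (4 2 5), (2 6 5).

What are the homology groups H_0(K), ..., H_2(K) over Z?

H_0 ≅ Z,  H_1 ≅ Z/2,  H_2 = 0.

We work with the vertex ordering 0 < 1 < 2 < 3 < 4 < 5 < 6. The simplices of K, each written with vertices in increasing order, are:

  0-simplices (7): [0], [1], [2], [3], [4], [5], [6]
  1-simplices (18): [0,1], [0,2], [0,4], [0,6], [1,2], [1,3], [1,4], [1,5], [2,3], [2,4], [2,5], [2,6], [3,4], [3,5], [3,6], [4,5], [4,6], [5,6]
  2-simplices (12): [0,1,2], [0,1,4], [0,2,6], [0,4,6], [1,2,3], [1,3,5], [1,4,5], [2,3,4], [2,4,5], [2,5,6], [3,4,6], [3,5,6]

Hence C_0 ≅ Z^7, C_1 ≅ Z^18, C_2 ≅ Z^12.

∂_1: C_1 → C_0 is given by ∂[p,q] = [q] − [p]. For instance
  ∂[4,5] = [5] − [4].
The 7×18 boundary matrix has rank 6 and Smith normal form diag(1,1,1,1,1,1).

The boundary map ∂_2: C_2 → C_1 acts by ∂[p,q,r] = [q,r] − [p,r] + [p,q]. For instance
  ∂[0,4,6] = [4,6] − [0,6] + [0,4],
  ∂[3,5,6] = [5,6] − [3,6] + [3,5].
The 18×12 boundary matrix has rank 12 and Smith normal form diag(1,1,1,1,1,1,1,1,1,1,1,2).

Reading off H_k = ker ∂_k / im ∂_{k+1}:

  H_0: rank C_0 − rank ∂_1 = 7 − 6 = 1, and the invariant factors of ∂_1 are all 1, so H_0 = Z.
  H_1: rank ker ∂_1 − rank ∂_2 = (18 − 6) − 12 = 0, and ∂_2 has invariant factor 2 > 1, so H_1 = Z/2.
  H_2: rank ker ∂_2 − rank ∂_3 = (12 − 12) − 0 = 0, and there is no ∂_3, so H_2 = 0.

As a check, the Euler characteristic is 7 − 18 + 12 = 1, which agrees with 1 − 0 + 0 = 1.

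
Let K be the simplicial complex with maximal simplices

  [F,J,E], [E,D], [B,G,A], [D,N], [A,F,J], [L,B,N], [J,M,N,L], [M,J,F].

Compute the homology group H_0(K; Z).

Take the total order A < B < D < E < F < G < J < L < M < N on the vertex set. Then K (dimension 3) consists of the simplices:

  0-simplices (10): A, B, D, E, F, G, J, L, M, N
  1-simplices (19): AB, AF, AG, AJ, BG, BL, BN, DE, DN, EF, EJ, FJ, FM, JL, JM, JN, LM, LN, MN
  2-simplices (9): ABG, AFJ, BLN, EFJ, FJM, JLM, JLN, JMN, LMN
  3-simplices (1): JLMN

Hence C_0 ≅ Z^10, C_1 ≅ Z^19, C_2 ≅ Z^9, C_3 ≅ Z^1.

∂_1: C_1 → C_0 maps an edge to its endpoints' difference, ∂[p,q] = q − p. For instance
  ∂EJ = J − E.
This gives a 10×19 integer matrix of rank 9; reducing to Smith normal form yields diagonal entries (1,1,1,1,1,1,1,1,1).

Boundary ∂_2: C_2 → C_1 sends each 2-simplex [p,q,r] to [q,r] − [p,r] + [p,q]. For instance
  ∂LMN = MN − LN + LM,
  ∂JLN = LN − JN + JL.
The 19×9 boundary matrix has rank 8 and Smith normal form diag(1,1,1,1,1,1,1,1).

∂_3: C_3 → C_2 sends each 3-simplex σ to the alternating sum Σ_i (−1)^i (σ with its i-th vertex removed). For instance
  ∂JLMN = LMN − JMN + JLN − JLM.
The 9×1 boundary matrix has rank 1 and Smith normal form diag(1).

Now H_k = ker ∂_k / im ∂_{k+1}, so:

  H_0: rank C_0 − rank ∂_1 = 10 − 9 = 1, and the invariant factors of ∂_1 are all 1, so H_0 = Z.

H_0 ≅ Z.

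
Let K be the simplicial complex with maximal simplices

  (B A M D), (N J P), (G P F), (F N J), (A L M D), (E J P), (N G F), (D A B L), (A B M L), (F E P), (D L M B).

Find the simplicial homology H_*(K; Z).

H_0 = Z^2,  H_1 = Z,  H_2 = 0,  H_3 = Z.

Order the vertices as A < B < D < E < F < G < J < L < M < N < P. Listing each simplex with vertices in this order, K has dimension 3 with simplices:

  0-simplices (11): A, B, D, E, F, G, J, L, M, N, P
  1-simplices (22): AB, AD, AL, AM, BD, BL, BM, DL, DM, EF, EJ, EP, FG, FJ, FN, FP, GN, GP, JN, JP, LM, NP
  2-simplices (16): ABD, ABL, ABM, ADL, ADM, ALM, BDL, BDM, BLM, DLM, EFP, EJP, FGN, FGP, FJN, JNP
  3-simplices (5): ABDL, ABDM, ABLM, ADLM, BDLM

giving chain groups C_0 ≅ Z^11, C_1 ≅ Z^22, C_2 ≅ Z^16, C_3 ≅ Z^5.

Boundary ∂_1: C_1 → C_0 is given by ∂[p,q] = [q] − [p]. For instance
  ∂JN = N − J.
The resulting 11×22 matrix has rank 9, and its Smith normal form has invariant factors (1,1,1,1,1,1,1,1,1).

The boundary map ∂_2: C_2 → C_1 acts by ∂[p,q,r] = [q,r] − [p,r] + [p,q]. For instance
  ∂FGN = GN − FN + FG,
  ∂ABM = BM − AM + AB.
The 22×16 boundary matrix has rank 12 and Smith normal form diag(1,1,1,1,1,1,1,1,1,1,1,1).

Boundary ∂_3: C_3 → C_2 sends each 3-simplex σ to the alternating sum Σ_i (−1)^i (σ with its i-th vertex removed). For instance
  ∂ABDL = BDL − ADL + ABL − ABD,
  ∂ADLM = DLM − ALM + ADM − ADL.
This gives a 16×5 integer matrix of rank 4; reducing to Smith normal form yields diagonal entries (1,1,1,1).

Now H_k = ker ∂_k / im ∂_{k+1}, so:

  H_0: rank C_0 − rank ∂_1 = 11 − 9 = 2, and the invariant factors of ∂_1 are all 1, so H_0 ≅ Z^2.
  H_1: rank ker ∂_1 − rank ∂_2 = (22 − 9) − 12 = 1, and the invariant factors of ∂_2 are all 1, so H_1 ≅ Z.
  H_2: rank ker ∂_2 − rank ∂_3 = (16 − 12) − 4 = 0, and the invariant factors of ∂_3 are all 1, so H_2 ≅ 0.
  H_3: rank ker ∂_3 − rank ∂_4 = (5 − 4) − 0 = 1, and there is no ∂_4, so H_3 ≅ Z.

As a check, the Euler characteristic is 11 − 22 + 16 − 5 = 0, which agrees with 2 − 1 + 0 − 1 = 0.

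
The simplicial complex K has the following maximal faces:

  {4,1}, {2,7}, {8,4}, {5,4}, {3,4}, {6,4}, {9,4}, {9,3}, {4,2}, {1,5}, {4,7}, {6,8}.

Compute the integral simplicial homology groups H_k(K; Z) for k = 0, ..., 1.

Take the total order 1 < 2 < 3 < 4 < 5 < 6 < 7 < 8 < 9 on the vertex set. Then K (dimension 1) consists of the simplices:

  0-simplices (9): [1], [2], [3], [4], [5], [6], [7], [8], [9]
  1-simplices (12): [1,4], [1,5], [2,4], [2,7], [3,4], [3,9], [4,5], [4,6], [4,7], [4,8], [4,9], [6,8]

giving chain groups C_0 ≅ Z^9, C_1 ≅ Z^12.

∂_1: C_1 → C_0 sends each edge [p,q] (with p < q) to q − p. For instance
  ∂[3,4] = [4] − [3].
The resulting 9×12 matrix has rank 8, and its Smith normal form has invariant factors (1,1,1,1,1,1,1,1).

Now H_k = ker ∂_k / im ∂_{k+1}, so:

  H_0: rank C_0 − rank ∂_1 = 9 − 8 = 1, and the invariant factors of ∂_1 are all 1, so H_0 ≅ Z.
  H_1: rank ker ∂_1 − rank ∂_2 = (12 − 8) − 0 = 4, and there is no ∂_2, so H_1 ≅ Z^4.

As a check, the Euler characteristic is 9 − 12 = -3, which agrees with 1 − 4 = -3.
(K is a triangulation of a wedge of 4 circles.)

H_0 ≅ Z,  H_1 ≅ Z^4.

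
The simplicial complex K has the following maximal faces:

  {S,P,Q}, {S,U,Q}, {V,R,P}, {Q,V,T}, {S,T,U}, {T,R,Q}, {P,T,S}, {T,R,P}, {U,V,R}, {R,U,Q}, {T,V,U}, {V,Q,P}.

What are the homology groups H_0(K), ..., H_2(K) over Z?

Take the total order P < Q < R < S < T < U < V on the vertex set. Then K (dimension 2) consists of the simplices:

  0-simplices (7): P, Q, R, S, T, U, V
  1-simplices (18): PQ, PR, PS, PT, PV, QR, QS, QT, QU, QV, RT, RU, RV, ST, SU, TU, TV, UV
  2-simplices (12): PQS, PQV, PRT, PRV, PST, QRT, QRU, QSU, QTV, RUV, STU, TUV

Hence C_0 ≅ Z^7, C_1 ≅ Z^18, C_2 ≅ Z^12.

The boundary map ∂_1: C_1 → C_0 is given by ∂[p,q] = [q] − [p]. For instance
  ∂RV = V − R.
The 7×18 boundary matrix has rank 6 and Smith normal form diag(1,1,1,1,1,1).

∂_2: C_2 → C_1 sends each 2-simplex [p,q,r] to [q,r] − [p,r] + [p,q]. For instance
  ∂PRV = RV − PV + PR,
  ∂PQS = QS − PS + PQ.
This gives a 18×12 integer matrix of rank 12; reducing to Smith normal form yields diagonal entries (1,1,1,1,1,1,1,1,1,1,1,2).

Reading off H_k = ker ∂_k / im ∂_{k+1}:

  H_0: rank C_0 − rank ∂_1 = 7 − 6 = 1, and the invariant factors of ∂_1 are all 1, so H_0 = Z.
  H_1: rank ker ∂_1 − rank ∂_2 = (18 − 6) − 12 = 0, and ∂_2 has invariant factor 2 > 1, so H_1 = Z/2Z.
  H_2: rank ker ∂_2 − rank ∂_3 = (12 − 12) − 0 = 0, and there is no ∂_3, so H_2 = 0.

As a check, the Euler characteristic is 7 − 18 + 12 = 1, which agrees with 1 − 0 + 0 = 1.
(K is a triangulation of the real projective plane RP^2.)

H_0 = Z,  H_1 = Z/2Z,  H_2 = 0.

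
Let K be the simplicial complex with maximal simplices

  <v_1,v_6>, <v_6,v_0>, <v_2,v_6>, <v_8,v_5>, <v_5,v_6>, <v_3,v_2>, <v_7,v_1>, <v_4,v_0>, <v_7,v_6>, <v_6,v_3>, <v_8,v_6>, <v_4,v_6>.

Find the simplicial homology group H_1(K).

H_1 = Z^4.

Take the total order v_0 < v_1 < v_2 < v_3 < v_4 < v_5 < v_6 < v_7 < v_8 on the vertex set. Then K (dimension 1) consists of the simplices:

  0-simplices (9): [v_0], [v_1], [v_2], [v_3], [v_4], [v_5], [v_6], [v_7], [v_8]
  1-simplices (12): [v_0,v_4], [v_0,v_6], [v_1,v_6], [v_1,v_7], [v_2,v_3], [v_2,v_6], [v_3,v_6], [v_4,v_6], [v_5,v_6], [v_5,v_8], [v_6,v_7], [v_6,v_8]

Hence C_0 ≅ Z^9, C_1 ≅ Z^12.

∂_1: C_1 → C_0 maps an edge to its endpoints' difference, ∂[p,q] = q − p. For instance
  ∂[v_4,v_6] = [v_6] − [v_4].
This gives a 9×12 integer matrix of rank 8; reducing to Smith normal form yields diagonal entries (1,1,1,1,1,1,1,1).

Reading off H_k = ker ∂_k / im ∂_{k+1}:

  H_1: rank ker ∂_1 − rank ∂_2 = (12 − 8) − 0 = 4, and there is no ∂_2, so H_1 ≅ Z^4.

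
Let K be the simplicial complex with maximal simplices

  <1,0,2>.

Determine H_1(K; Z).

Take the total order 0 < 1 < 2 on the vertex set. Then K (dimension 2) consists of the simplices:

  0-simplices (3): [0], [1], [2]
  1-simplices (3): [0,1], [0,2], [1,2]
  2-simplices (1): [0,1,2]

so the chain groups are C_0 ≅ Z^3, C_1 ≅ Z^3, C_2 ≅ Z^1.

∂_1: C_1 → C_0 is given by ∂[p,q] = [q] − [p]. For instance
  ∂[0,1] = [1] − [0].
The resulting 3×3 matrix has rank 2, and its Smith normal form has invariant factors (1,1).

The boundary map ∂_2: C_2 → C_1 sends each 2-simplex [p,q,r] to [q,r] − [p,r] + [p,q]. For instance
  ∂[0,1,2] = [1,2] − [0,2] + [0,1].
This gives a 3×1 integer matrix of rank 1; reducing to Smith normal form yields diagonal entries (1).

Reading off H_k = ker ∂_k / im ∂_{k+1}:

  H_1: rank ker ∂_1 − rank ∂_2 = (3 − 2) − 1 = 0, and the invariant factors of ∂_2 are all 1, so H_1 ≅ 0.

H_1 = 0.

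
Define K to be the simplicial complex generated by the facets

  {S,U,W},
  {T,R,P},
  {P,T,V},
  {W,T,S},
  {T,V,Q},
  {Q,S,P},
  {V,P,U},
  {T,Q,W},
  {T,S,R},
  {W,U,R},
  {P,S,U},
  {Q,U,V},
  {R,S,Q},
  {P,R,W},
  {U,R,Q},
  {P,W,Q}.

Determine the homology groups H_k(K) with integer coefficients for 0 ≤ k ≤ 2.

Fix the vertex order P < Q < R < S < T < U < V < W and write every simplex with vertices in increasing order. Then dim K = 2 and the simplices of K are:

  0-simplices (8): P, Q, R, S, T, U, V, W
  1-simplices (24): PQ, PR, PS, PT, PU, PV, PW, QR, QS, QT, QU, QV, QW, RS, RT, RU, RW, ST, SU, SW, TV, TW, UV, UW
  2-simplices (16): PQS, PQW, PRT, PRW, PSU, PTV, PUV, QRS, QRU, QTV, QTW, QUV, RST, RUW, STW, SUW

so the chain groups are C_0 ≅ Z^8, C_1 ≅ Z^24, C_2 ≅ Z^16.

Boundary ∂_1: C_1 → C_0 maps an edge to its endpoints' difference, ∂[p,q] = q − p. For instance
  ∂PV = V − P.
The 8×24 boundary matrix has rank 7 and Smith normal form diag(1,1,1,1,1,1,1).

∂_2: C_2 → C_1 sends each 2-simplex [p,q,r] to [q,r] − [p,r] + [p,q]. For instance
  ∂PRW = RW − PW + PR,
  ∂QRS = RS − QS + QR.
This gives a 24×16 integer matrix of rank 15; reducing to Smith normal form yields diagonal entries (1,1,1,1,1,1,1,1,1,1,1,1,1,1,1).

Computing H_k = (kernel of ∂_k) / (image of ∂_{k+1}):

  H_0: rank C_0 − rank ∂_1 = 8 − 7 = 1, and the invariant factors of ∂_1 are all 1, so H_0 = Z.
  H_1: rank ker ∂_1 − rank ∂_2 = (24 − 7) − 15 = 2, and the invariant factors of ∂_2 are all 1, so H_1 = Z^2.
  H_2: rank ker ∂_2 − rank ∂_3 = (16 − 15) − 0 = 1, and there is no ∂_3, so H_2 = Z.

As a check, the Euler characteristic is 8 − 24 + 16 = 0, which agrees with 1 − 2 + 1 = 0.

H_0 = Z,  H_1 = Z^2,  H_2 = Z.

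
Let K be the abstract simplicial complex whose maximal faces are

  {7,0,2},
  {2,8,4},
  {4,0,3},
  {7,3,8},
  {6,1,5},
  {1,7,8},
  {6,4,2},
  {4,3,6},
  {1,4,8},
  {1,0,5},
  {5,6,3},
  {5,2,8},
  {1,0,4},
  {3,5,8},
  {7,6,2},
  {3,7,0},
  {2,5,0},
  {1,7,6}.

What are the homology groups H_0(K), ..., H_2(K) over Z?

H_0 ≅ Z,  H_1 ≅ Z^2,  H_2 ≅ Z.

Fix the vertex order 0 < 1 < 2 < 3 < 4 < 5 < 6 < 7 < 8 and write every simplex with vertices in increasing order. Then dim K = 2 and the simplices of K are:

  0-simplices (9): [0], [1], [2], [3], [4], [5], [6], [7], [8]
  1-simplices (27): (27 of them)
  2-simplices (18): [0,1,4], [0,1,5], [0,2,5], [0,2,7], [0,3,4], [0,3,7], [1,4,8], [1,5,6], [1,6,7], [1,7,8], [2,4,6], [2,4,8], [2,5,8], [2,6,7], [3,4,6], [3,5,6], [3,5,8], [3,7,8]

Hence C_0 ≅ Z^9, C_1 ≅ Z^27, C_2 ≅ Z^18.

The boundary map ∂_1: C_1 → C_0 maps an edge to its endpoints' difference, ∂[p,q] = q − p.
The 9×27 boundary matrix has rank 8 and Smith normal form diag(1,1,1,1,1,1,1,1).

Boundary ∂_2: C_2 → C_1 sends each 2-simplex [p,q,r] to [q,r] − [p,r] + [p,q]. For instance
  ∂[2,5,8] = [5,8] − [2,8] + [2,5],
  ∂[0,3,7] = [3,7] − [0,7] + [0,3].
The resulting 27×18 matrix has rank 17, and its Smith normal form has invariant factors (1,1,1,1,1,1,1,1,1,1,1,1,1,1,1,1,1).

Computing H_k = (kernel of ∂_k) / (image of ∂_{k+1}):

  H_0: rank C_0 − rank ∂_1 = 9 − 8 = 1, and the invariant factors of ∂_1 are all 1, so H_0 = Z.
  H_1: rank ker ∂_1 − rank ∂_2 = (27 − 8) − 17 = 2, and the invariant factors of ∂_2 are all 1, so H_1 = Z^2.
  H_2: rank ker ∂_2 − rank ∂_3 = (18 − 17) − 0 = 1, and there is no ∂_3, so H_2 = Z.

As a check, the Euler characteristic is 9 − 27 + 18 = 0, which agrees with 1 − 2 + 1 = 0.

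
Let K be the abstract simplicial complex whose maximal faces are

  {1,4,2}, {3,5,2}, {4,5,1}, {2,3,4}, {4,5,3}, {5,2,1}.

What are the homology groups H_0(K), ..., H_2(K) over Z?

Take the total order 1 < 2 < 3 < 4 < 5 on the vertex set. Then K (dimension 2) consists of the simplices:

  0-simplices (5): [1], [2], [3], [4], [5]
  1-simplices (9): [1,2], [1,4], [1,5], [2,3], [2,4], [2,5], [3,4], [3,5], [4,5]
  2-simplices (6): [1,2,4], [1,2,5], [1,4,5], [2,3,4], [2,3,5], [3,4,5]

so the chain groups are C_0 ≅ Z^5, C_1 ≅ Z^9, C_2 ≅ Z^6.

Boundary ∂_1: C_1 → C_0 sends each edge [p,q] (with p < q) to q − p. For instance
  ∂[2,4] = [4] − [2].
The 5×9 boundary matrix has rank 4 and Smith normal form diag(1,1,1,1).

∂_2: C_2 → C_1 maps a triangle to the signed sum of its edges. For instance
  ∂[2,3,5] = [3,5] − [2,5] + [2,3],
  ∂[2,3,4] = [3,4] − [2,4] + [2,3].
This gives a 9×6 integer matrix of rank 5; reducing to Smith normal form yields diagonal entries (1,1,1,1,1).

From H_k ≅ ker(∂_k) / im(∂_{k+1}) we obtain:

  H_0: rank C_0 − rank ∂_1 = 5 − 4 = 1, and the invariant factors of ∂_1 are all 1, so H_0 ≅ Z.
  H_1: rank ker ∂_1 − rank ∂_2 = (9 − 4) − 5 = 0, and the invariant factors of ∂_2 are all 1, so H_1 ≅ 0.
  H_2: rank ker ∂_2 − rank ∂_3 = (6 − 5) − 0 = 1, and there is no ∂_3, so H_2 ≅ Z.

H_0 = Z,  H_1 = 0,  H_2 = Z.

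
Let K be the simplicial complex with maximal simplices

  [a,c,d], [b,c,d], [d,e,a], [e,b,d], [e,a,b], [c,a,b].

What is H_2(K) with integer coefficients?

H_2 = Z.

K has 5 vertices, 9 edges, 6 triangles.
rank ∂_2 = 5, rank ∂_3 = 0 ⇒ b_2 = 6 − 5 − 0 = 1. So H_2 ≅ Z.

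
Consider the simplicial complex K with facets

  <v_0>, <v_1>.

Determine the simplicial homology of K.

Order the vertices as v_0 < v_1. Listing each simplex with vertices in this order, K has dimension 0 with simplices:

  0-simplices (2): [v_0], [v_1]

Hence C_0 ≅ Z^2.

Computing H_k = (kernel of ∂_k) / (image of ∂_{k+1}):

  H_0: rank C_0 − rank ∂_1 = 2 − 0 = 2, and there is no ∂_1, so H_0 ≅ Z^2.

H_0 = Z^2.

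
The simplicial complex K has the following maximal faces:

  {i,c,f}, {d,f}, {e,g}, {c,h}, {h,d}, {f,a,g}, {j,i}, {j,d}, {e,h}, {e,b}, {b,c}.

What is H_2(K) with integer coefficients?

Order the vertices as a < b < c < d < e < f < g < h < i < j. Listing each simplex with vertices in this order, K has dimension 2 with simplices:

  0-simplices (10): a, b, c, d, e, f, g, h, i, j
  1-simplices (15): af, ag, bc, be, cf, ch, ci, df, dh, dj, eg, eh, fg, fi, ij
  2-simplices (2): afg, cfi

giving chain groups C_0 ≅ Z^10, C_1 ≅ Z^15, C_2 ≅ Z^2.

Boundary ∂_1: C_1 → C_0 sends each edge [p,q] (with p < q) to q − p. For instance
  ∂df = f − d.
The 10×15 boundary matrix has rank 9 and Smith normal form diag(1,1,1,1,1,1,1,1,1).

Boundary ∂_2: C_2 → C_1 sends each 2-simplex [p,q,r] to [q,r] − [p,r] + [p,q]. For instance
  ∂cfi = fi − ci + cf,
  ∂afg = fg − ag + af.
The resulting 15×2 matrix has rank 2, and its Smith normal form has invariant factors (1,1).

Computing H_k = (kernel of ∂_k) / (image of ∂_{k+1}):

  H_2: rank ker ∂_2 − rank ∂_3 = (2 − 2) − 0 = 0, and there is no ∂_3, so H_2 = 0.

H_2 ≅ 0.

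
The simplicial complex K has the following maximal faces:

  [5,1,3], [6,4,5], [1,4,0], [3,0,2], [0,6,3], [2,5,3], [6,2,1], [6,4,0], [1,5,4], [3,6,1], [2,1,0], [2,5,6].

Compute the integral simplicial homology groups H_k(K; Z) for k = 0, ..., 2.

H_0 = Z,  H_1 = Z/2,  H_2 = 0.

Take the total order 0 < 1 < 2 < 3 < 4 < 5 < 6 on the vertex set. Then K (dimension 2) consists of the simplices:

  0-simplices (7): [0], [1], [2], [3], [4], [5], [6]
  1-simplices (18): [0,1], [0,2], [0,3], [0,4], [0,6], [1,2], [1,3], [1,4], [1,5], [1,6], [2,3], [2,5], [2,6], [3,5], [3,6], [4,5], [4,6], [5,6]
  2-simplices (12): [0,1,2], [0,1,4], [0,2,3], [0,3,6], [0,4,6], [1,2,6], [1,3,5], [1,3,6], [1,4,5], [2,3,5], [2,5,6], [4,5,6]

giving chain groups C_0 ≅ Z^7, C_1 ≅ Z^18, C_2 ≅ Z^12.

∂_1: C_1 → C_0 maps an edge to its endpoints' difference, ∂[p,q] = q − p.
The resulting 7×18 matrix has rank 6, and its Smith normal form has invariant factors (1,1,1,1,1,1).

The boundary map ∂_2: C_2 → C_1 maps a triangle to the signed sum of its edges. For instance
  ∂[0,3,6] = [3,6] − [0,6] + [0,3],
  ∂[1,3,5] = [3,5] − [1,5] + [1,3].
This gives a 18×12 integer matrix of rank 12; reducing to Smith normal form yields diagonal entries (1,1,1,1,1,1,1,1,1,1,1,2).

Now H_k = ker ∂_k / im ∂_{k+1}, so:

  H_0: rank C_0 − rank ∂_1 = 7 − 6 = 1, and the invariant factors of ∂_1 are all 1, so H_0 ≅ Z.
  H_1: rank ker ∂_1 − rank ∂_2 = (18 − 6) − 12 = 0, and ∂_2 has invariant factor 2 > 1, so H_1 ≅ Z/2.
  H_2: rank ker ∂_2 − rank ∂_3 = (12 − 12) − 0 = 0, and there is no ∂_3, so H_2 ≅ 0.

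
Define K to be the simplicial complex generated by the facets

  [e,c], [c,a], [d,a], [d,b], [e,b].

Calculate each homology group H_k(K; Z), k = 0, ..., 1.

H_0 = Z,  H_1 = Z.

We work with the vertex ordering a < b < c < d < e. The simplices of K, each written with vertices in increasing order, are:

  0-simplices (5): a, b, c, d, e
  1-simplices (5): ac, ad, bd, be, ce

Hence C_0 ≅ Z^5, C_1 ≅ Z^5.

The boundary map ∂_1: C_1 → C_0 is given by ∂[p,q] = [q] − [p]. For instance
  ∂ac = c − a.
This gives a 5×5 integer matrix of rank 4; reducing to Smith normal form yields diagonal entries (1,1,1,1).

Reading off H_k = ker ∂_k / im ∂_{k+1}:

  H_0: rank C_0 − rank ∂_1 = 5 − 4 = 1, and the invariant factors of ∂_1 are all 1, so H_0 ≅ Z.
  H_1: rank ker ∂_1 − rank ∂_2 = (5 − 4) − 0 = 1, and there is no ∂_2, so H_1 ≅ Z.

As a check, the Euler characteristic is 5 − 5 = 0, which agrees with 1 − 1 = 0.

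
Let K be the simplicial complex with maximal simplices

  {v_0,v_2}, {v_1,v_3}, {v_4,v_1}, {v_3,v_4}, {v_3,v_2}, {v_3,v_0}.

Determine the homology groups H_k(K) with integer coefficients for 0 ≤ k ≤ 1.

Fix the vertex order v_0 < v_1 < v_2 < v_3 < v_4 and write every simplex with vertices in increasing order. Then dim K = 1 and the simplices of K are:

  0-simplices (5): [v_0], [v_1], [v_2], [v_3], [v_4]
  1-simplices (6): [v_0,v_2], [v_0,v_3], [v_1,v_3], [v_1,v_4], [v_2,v_3], [v_3,v_4]

so the chain groups are C_0 ≅ Z^5, C_1 ≅ Z^6.

The boundary map ∂_1: C_1 → C_0 is given by ∂[p,q] = [q] − [p]. For instance
  ∂[v_0,v_2] = [v_2] − [v_0].
The resulting 5×6 matrix has rank 4, and its Smith normal form has invariant factors (1,1,1,1).

Now H_k = ker ∂_k / im ∂_{k+1}, so:

  H_0: rank C_0 − rank ∂_1 = 5 − 4 = 1, and the invariant factors of ∂_1 are all 1, so H_0 ≅ Z.
  H_1: rank ker ∂_1 − rank ∂_2 = (6 − 4) − 0 = 2, and there is no ∂_2, so H_1 ≅ Z^2.

(K is a triangulation of a wedge of 2 circles.)

H_0 = Z,  H_1 = Z^2.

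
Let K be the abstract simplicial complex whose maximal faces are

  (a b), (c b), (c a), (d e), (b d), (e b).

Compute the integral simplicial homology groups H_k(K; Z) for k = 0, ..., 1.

Take the total order a < b < c < d < e on the vertex set. Then K (dimension 1) consists of the simplices:

  0-simplices (5): a, b, c, d, e
  1-simplices (6): ab, ac, bc, bd, be, de

Hence C_0 ≅ Z^5, C_1 ≅ Z^6.

∂_1: C_1 → C_0 maps an edge to its endpoints' difference, ∂[p,q] = q − p. For instance
  ∂be = e − b.
This gives a 5×6 integer matrix of rank 4; reducing to Smith normal form yields diagonal entries (1,1,1,1).

From H_k ≅ ker(∂_k) / im(∂_{k+1}) we obtain:

  H_0: rank C_0 − rank ∂_1 = 5 − 4 = 1, and the invariant factors of ∂_1 are all 1, so H_0 ≅ Z.
  H_1: rank ker ∂_1 − rank ∂_2 = (6 − 4) − 0 = 2, and there is no ∂_2, so H_1 ≅ Z^2.

H_0 ≅ Z,  H_1 ≅ Z^2.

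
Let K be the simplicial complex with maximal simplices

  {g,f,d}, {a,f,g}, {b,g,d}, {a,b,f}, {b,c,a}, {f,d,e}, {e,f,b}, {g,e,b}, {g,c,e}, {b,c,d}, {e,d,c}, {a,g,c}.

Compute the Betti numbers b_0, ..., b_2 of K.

b_0 = 1, b_1 = 0, b_2 = 0.

Take the total order a < b < c < d < e < f < g on the vertex set. Then K (dimension 2) consists of the simplices:

  0-simplices (7): a, b, c, d, e, f, g
  1-simplices (18): ab, ac, af, ag, bc, bd, be, bf, bg, cd, ce, cg, de, df, dg, ef, eg, fg
  2-simplices (12): abc, abf, acg, afg, bcd, bdg, bef, beg, cde, ceg, def, dfg

Hence C_0 ≅ Z^7, C_1 ≅ Z^18, C_2 ≅ Z^12.

Boundary ∂_1: C_1 → C_0 maps an edge to its endpoints' difference, ∂[p,q] = q − p. For instance
  ∂dg = g − d.
The 7×18 boundary matrix has rank 6 and Smith normal form diag(1,1,1,1,1,1).

Boundary ∂_2: C_2 → C_1 maps a triangle to the signed sum of its edges. For instance
  ∂cde = de − ce + cd,
  ∂bdg = dg − bg + bd.
The resulting 18×12 matrix has rank 12, and its Smith normal form has invariant factors (1,1,1,1,1,1,1,1,1,1,1,2).

Reading off H_k = ker ∂_k / im ∂_{k+1}:

  H_0: rank C_0 − rank ∂_1 = 7 − 6 = 1, and the invariant factors of ∂_1 are all 1, so H_0 ≅ Z.
  H_1: rank ker ∂_1 − rank ∂_2 = (18 − 6) − 12 = 0, and ∂_2 has invariant factor 2 > 1, so H_1 ≅ Z/2.
  H_2: rank ker ∂_2 − rank ∂_3 = (12 − 12) − 0 = 0, and there is no ∂_3, so H_2 ≅ 0.

As a check, the Euler characteristic is 7 − 18 + 12 = 1, which agrees with 1 − 0 + 0 = 1.

Hence the Betti numbers are b_0 = 1, b_1 = 0, b_2 = 0.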